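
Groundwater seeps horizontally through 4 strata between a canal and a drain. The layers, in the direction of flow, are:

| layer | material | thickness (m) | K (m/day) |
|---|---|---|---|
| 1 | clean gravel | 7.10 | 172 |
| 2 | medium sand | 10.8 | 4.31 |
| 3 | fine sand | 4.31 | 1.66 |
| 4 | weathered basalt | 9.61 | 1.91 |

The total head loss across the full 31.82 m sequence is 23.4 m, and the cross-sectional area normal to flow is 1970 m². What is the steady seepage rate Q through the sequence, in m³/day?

Flow is perpendicular to layering, so the layers act in series and the equivalent K is the thickness-weighted harmonic mean.
Total thickness L = 7.10 + 10.8 + 4.31 + 9.61 = 31.82 m.
Σ(b_i/K_i) = 7.10/172 + 10.8/4.31 + 4.31/1.66 + 9.61/1.91 = 10.17 d.
K_eq = L / Σ(b_i/K_i) = 31.82 / 10.17 = 3.127 m/day.
Q = K_eq · A · (Δh/L) = 3.127 × 1970 × (23.4/31.82) = 4531 m³/day.

4530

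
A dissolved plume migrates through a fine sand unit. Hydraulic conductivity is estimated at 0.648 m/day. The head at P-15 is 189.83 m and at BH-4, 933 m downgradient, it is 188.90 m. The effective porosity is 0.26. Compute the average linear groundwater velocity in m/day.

Hydraulic gradient i = (189.83 − 188.90) / 933 = 0.93 / 933 = 0.0009968.
Darcy flux q = K · i = 0.6480 × 0.0009968 = 0.0006459 m/day.
Seepage velocity v = q / n_e = 0.0006459 / 0.26 = 0.002484 m/day.

0.00248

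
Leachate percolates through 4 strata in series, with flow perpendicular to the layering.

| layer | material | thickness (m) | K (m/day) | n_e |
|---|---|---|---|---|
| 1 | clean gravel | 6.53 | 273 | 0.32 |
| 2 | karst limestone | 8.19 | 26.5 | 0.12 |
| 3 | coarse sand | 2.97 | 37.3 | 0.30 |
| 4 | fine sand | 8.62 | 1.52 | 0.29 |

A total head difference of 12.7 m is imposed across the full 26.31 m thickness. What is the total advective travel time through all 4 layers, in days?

With flow normal to the layers, continuity requires the same specific discharge q through every layer.
Σ(b_i/K_i) = 6.53/273 + 8.19/26.5 + 2.97/37.3 + 8.62/1.52 = 6.084 d.
q = Δh / Σ(b_i/K_i) = 12.7 / 6.084 = 2.088 m/day.
In each layer the seepage velocity is v_i = q/n_i, so the layer transit time is t_i = b_i·n_i / q:
  layer 1 (clean gravel): t_1 = 6.53 × 0.32 / 2.088 = 1.001 d
  layer 2 (karst limestone): t_2 = 8.19 × 0.12 / 2.088 = 0.4708 d
  layer 3 (coarse sand): t_3 = 2.97 × 0.30 / 2.088 = 0.4268 d
  layer 4 (fine sand): t_4 = 8.62 × 0.29 / 2.088 = 1.197 d
Total t = Σ t_i = 3.096 days.

3.10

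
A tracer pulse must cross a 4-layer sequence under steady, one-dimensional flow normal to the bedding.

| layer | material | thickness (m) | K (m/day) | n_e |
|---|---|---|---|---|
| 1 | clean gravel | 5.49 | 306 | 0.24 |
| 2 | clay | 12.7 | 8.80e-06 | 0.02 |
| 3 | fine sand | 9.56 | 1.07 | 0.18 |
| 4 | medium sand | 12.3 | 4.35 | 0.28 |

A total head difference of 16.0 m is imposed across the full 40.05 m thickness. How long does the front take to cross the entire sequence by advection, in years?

1660

With flow normal to the layers, continuity requires the same specific discharge q through every layer.
Σ(b_i/K_i) = 5.49/306 + 12.7/8.80e-06 + 9.56/1.07 + 12.3/4.35 = 1.443e+06 d.
q = Δh / Σ(b_i/K_i) = 16.0 / 1.443e+06 = 1.109e-05 m/day.
In each layer the seepage velocity is v_i = q/n_i, so the layer transit time is t_i = b_i·n_i / q:
  layer 1 (clean gravel): t_1 = 5.49 × 0.24 / 1.109e-05 = 1.188e+05 d
  layer 2 (clay): t_2 = 12.7 × 0.02 / 1.109e-05 = 22911 d
  layer 3 (fine sand): t_3 = 9.56 × 0.18 / 1.109e-05 = 1.552e+05 d
  layer 4 (medium sand): t_4 = 12.3 × 0.28 / 1.109e-05 = 3.106e+05 d
Total t = Σ t_i = 6.076e+05 days = 1664 years.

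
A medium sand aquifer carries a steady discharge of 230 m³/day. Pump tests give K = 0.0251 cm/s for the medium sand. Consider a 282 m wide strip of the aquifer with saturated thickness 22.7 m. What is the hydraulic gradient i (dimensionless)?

Convert K: 0.0251 cm/s × 864 = 21.69 m/day.
Cross-sectional area A = 282 × 22.7 = 6401 m².
From Q = K·A·i, i = Q / (K·A) = 230 / (21.69 × 6401) = 0.001657.

0.00166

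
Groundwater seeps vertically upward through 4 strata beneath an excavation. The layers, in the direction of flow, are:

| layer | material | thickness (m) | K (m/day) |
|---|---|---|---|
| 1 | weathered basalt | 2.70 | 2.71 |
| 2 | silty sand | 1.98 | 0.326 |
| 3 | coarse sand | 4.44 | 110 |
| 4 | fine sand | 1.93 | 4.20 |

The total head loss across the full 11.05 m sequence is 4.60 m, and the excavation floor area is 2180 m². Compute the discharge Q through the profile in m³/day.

1320

Flow is perpendicular to layering, so the layers act in series and the equivalent K is the thickness-weighted harmonic mean.
Total thickness L = 2.70 + 1.98 + 4.44 + 1.93 = 11.05 m.
Σ(b_i/K_i) = 2.70/2.71 + 1.98/0.326 + 4.44/110 + 1.93/4.20 = 7.570 d.
K_eq = L / Σ(b_i/K_i) = 11.05 / 7.570 = 1.460 m/day.
Q = K_eq · A · (Δh/L) = 1.460 × 2180 × (4.60/11.05) = 1325 m³/day.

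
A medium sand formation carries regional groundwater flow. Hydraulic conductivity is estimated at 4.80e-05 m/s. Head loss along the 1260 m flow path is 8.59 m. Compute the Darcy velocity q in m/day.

Convert K: 4.80e-05 m/s × 86400 = 4.147 m/day.
Hydraulic gradient i = Δh / L = 8.59 / 1260 = 0.006817.
Specific discharge q = K · i = 4.147 × 0.006817 = 0.02827 m/day.

0.0283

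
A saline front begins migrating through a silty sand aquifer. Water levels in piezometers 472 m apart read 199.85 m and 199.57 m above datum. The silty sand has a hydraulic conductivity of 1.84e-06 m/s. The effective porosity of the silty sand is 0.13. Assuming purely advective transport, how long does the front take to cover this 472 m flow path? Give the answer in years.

1780

Convert K: 1.84e-06 m/s × 86400 = 0.1590 m/day.
Hydraulic gradient i = (199.85 − 199.57) / 472 = 0.28 / 472 = 0.0005932.
Darcy flux q = K · i = 0.1590 × 0.0005932 = 9.431e-05 m/day.
Seepage velocity v = q / n_e = 9.431e-05 / 0.13 = 0.0007254 m/day.
Travel time t = L / v = 472 / 0.0007254 = 6.506e+05 days = 1781 years.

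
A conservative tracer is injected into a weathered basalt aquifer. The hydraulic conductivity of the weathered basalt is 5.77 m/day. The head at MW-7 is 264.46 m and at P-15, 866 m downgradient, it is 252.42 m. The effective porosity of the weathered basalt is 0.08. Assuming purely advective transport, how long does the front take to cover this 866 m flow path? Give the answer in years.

Hydraulic gradient i = (264.46 − 252.42) / 866 = 12.04 / 866 = 0.01390.
Darcy flux q = K · i = 5.770 × 0.01390 = 0.08022 m/day.
Seepage velocity v = q / n_e = 0.08022 / 0.08 = 1.003 m/day.
Travel time t = L / v = 866 / 1.003 = 863.6 days = 2.364 years.

2.36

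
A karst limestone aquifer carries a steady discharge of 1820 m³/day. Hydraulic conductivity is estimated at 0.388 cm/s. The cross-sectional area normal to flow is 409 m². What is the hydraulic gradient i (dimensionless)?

0.0133

Convert K: 0.388 cm/s × 864 = 335.2 m/day.
From Q = K·A·i, i = Q / (K·A) = 1820 / (335.2 × 409.0) = 0.01327.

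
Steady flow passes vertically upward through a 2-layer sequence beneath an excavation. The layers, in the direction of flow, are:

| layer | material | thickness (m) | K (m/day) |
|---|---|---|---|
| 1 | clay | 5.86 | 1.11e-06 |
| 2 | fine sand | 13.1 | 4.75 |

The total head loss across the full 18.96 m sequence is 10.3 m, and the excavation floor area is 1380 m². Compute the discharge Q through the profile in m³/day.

Flow is perpendicular to layering, so the layers act in series and the equivalent K is the thickness-weighted harmonic mean.
Total thickness L = 5.86 + 13.1 = 18.96 m.
Σ(b_i/K_i) = 5.86/1.11e-06 + 13.1/4.75 = 5.279e+06 d.
K_eq = L / Σ(b_i/K_i) = 18.96 / 5.279e+06 = 3.591e-06 m/day.
Q = K_eq · A · (Δh/L) = 3.591e-06 × 1380 × (10.3/18.96) = 0.002692 m³/day.

0.00269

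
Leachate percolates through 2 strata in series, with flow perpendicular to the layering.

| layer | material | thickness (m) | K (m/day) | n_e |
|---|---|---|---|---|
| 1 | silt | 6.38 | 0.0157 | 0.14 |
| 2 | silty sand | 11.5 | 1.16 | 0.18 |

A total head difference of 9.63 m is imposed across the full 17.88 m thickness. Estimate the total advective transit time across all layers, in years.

0.351

With flow normal to the layers, continuity requires the same specific discharge q through every layer.
Σ(b_i/K_i) = 6.38/0.0157 + 11.5/1.16 = 416.3 d.
q = Δh / Σ(b_i/K_i) = 9.63 / 416.3 = 0.02313 m/day.
In each layer the seepage velocity is v_i = q/n_i, so the layer transit time is t_i = b_i·n_i / q:
  layer 1 (silt): t_1 = 6.38 × 0.14 / 0.02313 = 38.61 d
  layer 2 (silty sand): t_2 = 11.5 × 0.18 / 0.02313 = 89.48 d
Total t = Σ t_i = 128.1 days = 0.3507 years.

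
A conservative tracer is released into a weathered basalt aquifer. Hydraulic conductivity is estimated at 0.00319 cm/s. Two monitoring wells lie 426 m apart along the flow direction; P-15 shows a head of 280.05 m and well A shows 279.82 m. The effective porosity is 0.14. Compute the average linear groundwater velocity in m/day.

Convert K: 0.00319 cm/s × 864 = 2.756 m/day.
Hydraulic gradient i = (280.05 − 279.82) / 426 = 0.23 / 426 = 0.0005399.
Darcy flux q = K · i = 2.756 × 0.0005399 = 0.001488 m/day.
Seepage velocity v = q / n_e = 0.001488 / 0.14 = 0.01063 m/day.

0.0106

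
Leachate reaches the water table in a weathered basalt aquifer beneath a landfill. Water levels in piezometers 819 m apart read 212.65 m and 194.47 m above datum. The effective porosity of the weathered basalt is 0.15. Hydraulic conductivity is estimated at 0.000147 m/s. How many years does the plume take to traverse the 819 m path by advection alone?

1.19

Convert K: 0.000147 m/s × 86400 = 12.70 m/day.
Hydraulic gradient i = (212.65 − 194.47) / 819 = 18.18 / 819 = 0.02220.
Darcy flux q = K · i = 12.70 × 0.02220 = 0.2819 m/day.
Seepage velocity v = q / n_e = 0.2819 / 0.15 = 1.880 m/day.
Travel time t = L / v = 819 / 1.880 = 435.7 days = 1.193 years.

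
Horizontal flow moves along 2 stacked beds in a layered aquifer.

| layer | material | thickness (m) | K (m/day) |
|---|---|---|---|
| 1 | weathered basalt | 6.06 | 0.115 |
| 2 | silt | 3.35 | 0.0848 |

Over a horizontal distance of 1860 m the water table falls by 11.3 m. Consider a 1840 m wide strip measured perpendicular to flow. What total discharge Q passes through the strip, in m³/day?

Flow is parallel to layering, so each bed carries its own Darcy discharge and the transmissivities add.
Σ(K_i·b_i) = 0.115×6.06 + 0.0848×3.35 = 0.9810 m²/day.
Hydraulic gradient i = Δh / L = 11.3 / 1860 = 0.006075.
Q = Σ(K_i·b_i) · W · i = 0.9810 × 1840 × 0.006075 = 10.97 m³/day.

11.0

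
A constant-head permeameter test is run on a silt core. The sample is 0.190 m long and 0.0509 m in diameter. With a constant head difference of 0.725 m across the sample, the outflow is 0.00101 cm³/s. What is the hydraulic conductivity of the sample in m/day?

0.0112

Cross-sectional area A = π·(d/2)² = π × (0.0509/2)² = 0.002035 m².
Convert discharge: 0.00101 cm³/s = 1.010e-09 m³/s.
Darcy's law rearranged: K = Q·L / (A·Δh) = 1.010e-09 × 0.190 / (0.002035 × 0.725) = 1.301e-07 m/s = 0.01124 m/day.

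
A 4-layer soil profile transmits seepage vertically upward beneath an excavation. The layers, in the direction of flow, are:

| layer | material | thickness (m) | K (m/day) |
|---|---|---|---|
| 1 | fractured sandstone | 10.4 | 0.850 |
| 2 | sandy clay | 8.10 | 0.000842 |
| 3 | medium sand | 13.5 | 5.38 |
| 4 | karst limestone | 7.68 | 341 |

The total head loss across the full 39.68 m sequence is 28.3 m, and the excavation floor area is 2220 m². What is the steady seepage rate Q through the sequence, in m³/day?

Flow is perpendicular to layering, so the layers act in series and the equivalent K is the thickness-weighted harmonic mean.
Total thickness L = 10.4 + 8.10 + 13.5 + 7.68 = 39.68 m.
Σ(b_i/K_i) = 10.4/0.850 + 8.10/0.000842 + 13.5/5.38 + 7.68/341 = 9635 d.
K_eq = L / Σ(b_i/K_i) = 39.68 / 9635 = 0.004118 m/day.
Q = K_eq · A · (Δh/L) = 0.004118 × 2220 × (28.3/39.68) = 6.521 m³/day.

6.52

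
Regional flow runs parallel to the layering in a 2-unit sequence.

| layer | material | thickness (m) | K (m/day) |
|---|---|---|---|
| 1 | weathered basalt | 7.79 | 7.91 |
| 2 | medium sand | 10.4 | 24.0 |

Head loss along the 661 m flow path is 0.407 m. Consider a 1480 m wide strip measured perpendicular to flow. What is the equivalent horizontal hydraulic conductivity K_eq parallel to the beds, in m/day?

17.1

Flow is parallel to layering, so each bed carries its own Darcy discharge and the transmissivities add.
Σ(K_i·b_i) = 7.91×7.79 + 24.0×10.4 = 311.2 m²/day.
Total thickness b = 18.19 m, so K_eq = Σ(K_i·b_i)/b = 17.11 m/day.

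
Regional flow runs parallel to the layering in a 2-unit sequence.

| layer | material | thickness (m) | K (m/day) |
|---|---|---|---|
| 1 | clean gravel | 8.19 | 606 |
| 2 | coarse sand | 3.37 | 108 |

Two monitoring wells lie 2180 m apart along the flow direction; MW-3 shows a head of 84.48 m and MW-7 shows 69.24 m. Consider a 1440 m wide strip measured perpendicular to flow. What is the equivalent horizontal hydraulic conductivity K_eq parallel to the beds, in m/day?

461

Flow is parallel to layering, so each bed carries its own Darcy discharge and the transmissivities add.
Σ(K_i·b_i) = 606×8.19 + 108×3.37 = 5327 m²/day.
Total thickness b = 11.56 m, so K_eq = Σ(K_i·b_i)/b = 460.8 m/day.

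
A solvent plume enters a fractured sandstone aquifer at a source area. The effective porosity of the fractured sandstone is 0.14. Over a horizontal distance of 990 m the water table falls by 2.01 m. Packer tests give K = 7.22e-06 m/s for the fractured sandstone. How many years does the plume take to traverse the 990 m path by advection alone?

Convert K: 7.22e-06 m/s × 86400 = 0.6238 m/day.
Hydraulic gradient i = Δh / L = 2.01 / 990 = 0.002030.
Darcy flux q = K · i = 0.6238 × 0.002030 = 0.001267 m/day.
Seepage velocity v = q / n_e = 0.001267 / 0.14 = 0.009047 m/day.
Travel time t = L / v = 990 / 0.009047 = 1.094e+05 days = 299.6 years.

300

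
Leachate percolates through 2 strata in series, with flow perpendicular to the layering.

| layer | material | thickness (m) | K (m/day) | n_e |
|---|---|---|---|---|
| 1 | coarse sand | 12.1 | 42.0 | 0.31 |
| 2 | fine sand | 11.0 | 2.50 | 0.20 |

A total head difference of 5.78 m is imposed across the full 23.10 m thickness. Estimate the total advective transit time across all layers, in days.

4.83

With flow normal to the layers, continuity requires the same specific discharge q through every layer.
Σ(b_i/K_i) = 12.1/42.0 + 11.0/2.50 = 4.688 d.
q = Δh / Σ(b_i/K_i) = 5.78 / 4.688 = 1.233 m/day.
In each layer the seepage velocity is v_i = q/n_i, so the layer transit time is t_i = b_i·n_i / q:
  layer 1 (coarse sand): t_1 = 12.1 × 0.31 / 1.233 = 3.042 d
  layer 2 (fine sand): t_2 = 11.0 × 0.20 / 1.233 = 1.784 d
Total t = Σ t_i = 4.827 days.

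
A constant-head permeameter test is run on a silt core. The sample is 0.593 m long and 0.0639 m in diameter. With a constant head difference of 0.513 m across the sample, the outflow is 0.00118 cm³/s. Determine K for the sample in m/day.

Cross-sectional area A = π·(d/2)² = π × (0.0639/2)² = 0.003207 m².
Convert discharge: 0.00118 cm³/s = 1.180e-09 m³/s.
Darcy's law rearranged: K = Q·L / (A·Δh) = 1.180e-09 × 0.593 / (0.003207 × 0.513) = 4.253e-07 m/s = 0.03675 m/day.

0.0367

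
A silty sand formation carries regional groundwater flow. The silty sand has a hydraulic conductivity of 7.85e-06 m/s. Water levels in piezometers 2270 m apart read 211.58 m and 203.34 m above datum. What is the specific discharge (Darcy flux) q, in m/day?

Convert K: 7.85e-06 m/s × 86400 = 0.6782 m/day.
Hydraulic gradient i = (211.58 − 203.34) / 2270 = 8.24 / 2270 = 0.003630.
Specific discharge q = K · i = 0.6782 × 0.003630 = 0.002462 m/day.

0.00246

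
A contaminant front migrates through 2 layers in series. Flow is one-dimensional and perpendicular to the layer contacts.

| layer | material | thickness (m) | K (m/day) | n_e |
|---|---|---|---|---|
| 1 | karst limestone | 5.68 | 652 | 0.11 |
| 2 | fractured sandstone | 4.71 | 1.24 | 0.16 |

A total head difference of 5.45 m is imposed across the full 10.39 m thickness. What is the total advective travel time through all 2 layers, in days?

0.963

With flow normal to the layers, continuity requires the same specific discharge q through every layer.
Σ(b_i/K_i) = 5.68/652 + 4.71/1.24 = 3.807 d.
q = Δh / Σ(b_i/K_i) = 5.45 / 3.807 = 1.432 m/day.
In each layer the seepage velocity is v_i = q/n_i, so the layer transit time is t_i = b_i·n_i / q:
  layer 1 (karst limestone): t_1 = 5.68 × 0.11 / 1.432 = 0.4365 d
  layer 2 (fractured sandstone): t_2 = 4.71 × 0.16 / 1.432 = 0.5264 d
Total t = Σ t_i = 0.9629 days.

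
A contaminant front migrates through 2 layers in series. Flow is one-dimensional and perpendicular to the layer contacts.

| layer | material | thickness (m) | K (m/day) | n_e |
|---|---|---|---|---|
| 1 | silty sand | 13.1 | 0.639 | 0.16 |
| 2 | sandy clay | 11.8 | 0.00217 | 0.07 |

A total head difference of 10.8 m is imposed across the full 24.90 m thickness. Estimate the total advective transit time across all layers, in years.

With flow normal to the layers, continuity requires the same specific discharge q through every layer.
Σ(b_i/K_i) = 13.1/0.639 + 11.8/0.00217 = 5458 d.
q = Δh / Σ(b_i/K_i) = 10.8 / 5458 = 0.001979 m/day.
In each layer the seepage velocity is v_i = q/n_i, so the layer transit time is t_i = b_i·n_i / q:
  layer 1 (silty sand): t_1 = 13.1 × 0.16 / 0.001979 = 1059 d
  layer 2 (sandy clay): t_2 = 11.8 × 0.07 / 0.001979 = 417.5 d
Total t = Σ t_i = 1477 days = 4.043 years.

4.04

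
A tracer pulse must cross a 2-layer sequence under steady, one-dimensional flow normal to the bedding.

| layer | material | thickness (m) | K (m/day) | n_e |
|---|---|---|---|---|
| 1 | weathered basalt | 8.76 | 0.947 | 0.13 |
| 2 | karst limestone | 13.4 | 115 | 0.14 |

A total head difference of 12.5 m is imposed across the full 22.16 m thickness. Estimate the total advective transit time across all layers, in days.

With flow normal to the layers, continuity requires the same specific discharge q through every layer.
Σ(b_i/K_i) = 8.76/0.947 + 13.4/115 = 9.367 d.
q = Δh / Σ(b_i/K_i) = 12.5 / 9.367 = 1.335 m/day.
In each layer the seepage velocity is v_i = q/n_i, so the layer transit time is t_i = b_i·n_i / q:
  layer 1 (weathered basalt): t_1 = 8.76 × 0.13 / 1.335 = 0.8534 d
  layer 2 (karst limestone): t_2 = 13.4 × 0.14 / 1.335 = 1.406 d
Total t = Σ t_i = 2.259 days.

2.26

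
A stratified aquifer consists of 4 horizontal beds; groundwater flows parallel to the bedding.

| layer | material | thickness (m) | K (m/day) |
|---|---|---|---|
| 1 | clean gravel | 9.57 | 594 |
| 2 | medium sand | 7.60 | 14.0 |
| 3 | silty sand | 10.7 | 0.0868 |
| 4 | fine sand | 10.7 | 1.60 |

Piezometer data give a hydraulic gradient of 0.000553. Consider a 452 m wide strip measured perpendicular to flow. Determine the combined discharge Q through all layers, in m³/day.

Flow is parallel to layering, so each bed carries its own Darcy discharge and the transmissivities add.
Σ(K_i·b_i) = 594×9.57 + 14.0×7.60 + 0.0868×10.7 + 1.60×10.7 = 5809 m²/day.
Hydraulic gradient i = 0.000553.
Q = Σ(K_i·b_i) · W · i = 5809 × 452 × 0.0005530 = 1452 m³/day.

1450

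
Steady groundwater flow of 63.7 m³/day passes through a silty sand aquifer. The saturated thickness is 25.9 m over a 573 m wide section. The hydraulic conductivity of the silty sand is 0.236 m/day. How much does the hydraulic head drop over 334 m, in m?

6.07

Cross-sectional area A = 573 × 25.9 = 14841 m².
From Q = K·A·i, i = Q / (K·A) = 63.7 / (0.2360 × 14841) = 0.01819.
Head loss Δh = i · L = 0.01819 × 334 = 6.075 m.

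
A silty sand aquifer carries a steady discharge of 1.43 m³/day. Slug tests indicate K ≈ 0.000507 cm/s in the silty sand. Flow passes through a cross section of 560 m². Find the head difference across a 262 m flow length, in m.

Convert K: 0.000507 cm/s × 864 = 0.4380 m/day.
From Q = K·A·i, i = Q / (K·A) = 1.43 / (0.4380 × 560.0) = 0.005829.
Head loss Δh = i · L = 0.005829 × 262 = 1.527 m.

1.53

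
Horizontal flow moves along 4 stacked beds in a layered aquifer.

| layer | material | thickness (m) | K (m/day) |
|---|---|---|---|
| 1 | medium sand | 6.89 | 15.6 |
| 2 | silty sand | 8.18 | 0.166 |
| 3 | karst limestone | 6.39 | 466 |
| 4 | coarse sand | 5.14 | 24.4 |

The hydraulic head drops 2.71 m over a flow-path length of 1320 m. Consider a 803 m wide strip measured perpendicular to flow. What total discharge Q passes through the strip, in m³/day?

Flow is parallel to layering, so each bed carries its own Darcy discharge and the transmissivities add.
Σ(K_i·b_i) = 15.6×6.89 + 0.166×8.18 + 466×6.39 + 24.4×5.14 = 3212 m²/day.
Hydraulic gradient i = Δh / L = 2.71 / 1320 = 0.002053.
Q = Σ(K_i·b_i) · W · i = 3212 × 803 × 0.002053 = 5295 m³/day.

5300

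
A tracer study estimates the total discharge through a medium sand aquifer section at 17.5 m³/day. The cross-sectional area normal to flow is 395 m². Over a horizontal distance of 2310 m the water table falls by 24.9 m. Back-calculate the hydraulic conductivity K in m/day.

Hydraulic gradient i = Δh / L = 24.9 / 2310 = 0.01078.
From Q = K·A·i, K = Q / (A·i) = 17.5 / (395.0 × 0.01078) = 4.110 m/day.

4.11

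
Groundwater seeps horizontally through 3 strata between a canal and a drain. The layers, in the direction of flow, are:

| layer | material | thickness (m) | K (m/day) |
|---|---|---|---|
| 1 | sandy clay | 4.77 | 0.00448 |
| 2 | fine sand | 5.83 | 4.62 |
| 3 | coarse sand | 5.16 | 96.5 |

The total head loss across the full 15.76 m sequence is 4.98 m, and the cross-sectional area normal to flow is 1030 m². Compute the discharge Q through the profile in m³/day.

4.81

Flow is perpendicular to layering, so the layers act in series and the equivalent K is the thickness-weighted harmonic mean.
Total thickness L = 4.77 + 5.83 + 5.16 = 15.76 m.
Σ(b_i/K_i) = 4.77/0.00448 + 5.83/4.62 + 5.16/96.5 = 1066 d.
K_eq = L / Σ(b_i/K_i) = 15.76 / 1066 = 0.01478 m/day.
Q = K_eq · A · (Δh/L) = 0.01478 × 1030 × (4.98/15.76) = 4.812 m³/day.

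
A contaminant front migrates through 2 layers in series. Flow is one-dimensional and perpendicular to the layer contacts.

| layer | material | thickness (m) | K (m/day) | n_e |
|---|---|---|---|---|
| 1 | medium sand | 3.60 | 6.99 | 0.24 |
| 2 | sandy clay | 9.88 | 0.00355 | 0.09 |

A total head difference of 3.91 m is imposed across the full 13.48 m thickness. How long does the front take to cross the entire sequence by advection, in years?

With flow normal to the layers, continuity requires the same specific discharge q through every layer.
Σ(b_i/K_i) = 3.60/6.99 + 9.88/0.00355 = 2784 d.
q = Δh / Σ(b_i/K_i) = 3.91 / 2784 = 0.001405 m/day.
In each layer the seepage velocity is v_i = q/n_i, so the layer transit time is t_i = b_i·n_i / q:
  layer 1 (medium sand): t_1 = 3.60 × 0.24 / 0.001405 = 615.1 d
  layer 2 (sandy clay): t_2 = 9.88 × 0.09 / 0.001405 = 633.0 d
Total t = Σ t_i = 1248 days = 3.417 years.

3.42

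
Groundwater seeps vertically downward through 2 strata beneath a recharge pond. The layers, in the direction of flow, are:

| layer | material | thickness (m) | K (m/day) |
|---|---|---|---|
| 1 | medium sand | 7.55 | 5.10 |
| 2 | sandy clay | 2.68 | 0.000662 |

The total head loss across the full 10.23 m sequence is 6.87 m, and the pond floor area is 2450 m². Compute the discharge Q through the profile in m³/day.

4.16

Flow is perpendicular to layering, so the layers act in series and the equivalent K is the thickness-weighted harmonic mean.
Total thickness L = 7.55 + 2.68 = 10.23 m.
Σ(b_i/K_i) = 7.55/5.10 + 2.68/0.000662 = 4050 d.
K_eq = L / Σ(b_i/K_i) = 10.23 / 4050 = 0.002526 m/day.
Q = K_eq · A · (Δh/L) = 0.002526 × 2450 × (6.87/10.23) = 4.156 m³/day.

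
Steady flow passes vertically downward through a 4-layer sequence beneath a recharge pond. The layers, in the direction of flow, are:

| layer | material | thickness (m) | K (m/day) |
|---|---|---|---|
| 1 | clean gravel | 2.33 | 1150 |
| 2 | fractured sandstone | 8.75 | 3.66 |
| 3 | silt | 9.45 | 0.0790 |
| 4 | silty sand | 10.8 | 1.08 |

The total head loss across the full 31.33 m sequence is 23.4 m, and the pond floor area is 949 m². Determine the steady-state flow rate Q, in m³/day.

Flow is perpendicular to layering, so the layers act in series and the equivalent K is the thickness-weighted harmonic mean.
Total thickness L = 2.33 + 8.75 + 9.45 + 10.8 = 31.33 m.
Σ(b_i/K_i) = 2.33/1150 + 8.75/3.66 + 9.45/0.0790 + 10.8/1.08 = 132.0 d.
K_eq = L / Σ(b_i/K_i) = 31.33 / 132.0 = 0.2373 m/day.
Q = K_eq · A · (Δh/L) = 0.2373 × 949 × (23.4/31.33) = 168.2 m³/day.

168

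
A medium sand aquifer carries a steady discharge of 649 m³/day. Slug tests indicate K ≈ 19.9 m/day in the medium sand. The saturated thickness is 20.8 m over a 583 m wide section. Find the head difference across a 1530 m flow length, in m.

Cross-sectional area A = 583 × 20.8 = 12126 m².
From Q = K·A·i, i = Q / (K·A) = 649 / (19.90 × 12126) = 0.002689.
Head loss Δh = i · L = 0.002689 × 1530 = 4.115 m.

4.11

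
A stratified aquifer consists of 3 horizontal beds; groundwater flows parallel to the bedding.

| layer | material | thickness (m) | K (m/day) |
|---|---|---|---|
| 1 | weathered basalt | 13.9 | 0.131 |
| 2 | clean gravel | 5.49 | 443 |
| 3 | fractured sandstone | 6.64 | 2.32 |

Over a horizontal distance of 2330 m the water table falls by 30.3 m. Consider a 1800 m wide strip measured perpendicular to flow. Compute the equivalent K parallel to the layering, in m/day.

Flow is parallel to layering, so each bed carries its own Darcy discharge and the transmissivities add.
Σ(K_i·b_i) = 0.131×13.9 + 443×5.49 + 2.32×6.64 = 2449 m²/day.
Total thickness b = 26.03 m, so K_eq = Σ(K_i·b_i)/b = 94.10 m/day.

94.1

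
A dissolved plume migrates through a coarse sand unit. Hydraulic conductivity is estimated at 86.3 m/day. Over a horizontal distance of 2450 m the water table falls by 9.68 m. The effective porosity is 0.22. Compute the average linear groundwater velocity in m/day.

Hydraulic gradient i = Δh / L = 9.68 / 2450 = 0.003951.
Darcy flux q = K · i = 86.30 × 0.003951 = 0.3410 m/day.
Seepage velocity v = q / n_e = 0.3410 / 0.22 = 1.550 m/day.

1.55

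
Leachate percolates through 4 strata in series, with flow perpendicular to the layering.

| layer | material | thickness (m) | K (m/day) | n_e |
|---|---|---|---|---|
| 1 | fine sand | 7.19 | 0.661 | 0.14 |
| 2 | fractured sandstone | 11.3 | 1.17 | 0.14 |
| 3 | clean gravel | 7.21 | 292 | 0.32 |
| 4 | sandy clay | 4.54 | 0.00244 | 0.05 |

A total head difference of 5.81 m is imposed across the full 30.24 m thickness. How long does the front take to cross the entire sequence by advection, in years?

4.54

With flow normal to the layers, continuity requires the same specific discharge q through every layer.
Σ(b_i/K_i) = 7.19/0.661 + 11.3/1.17 + 7.21/292 + 4.54/0.00244 = 1881 d.
q = Δh / Σ(b_i/K_i) = 5.81 / 1881 = 0.003088 m/day.
In each layer the seepage velocity is v_i = q/n_i, so the layer transit time is t_i = b_i·n_i / q:
  layer 1 (fine sand): t_1 = 7.19 × 0.14 / 0.003088 = 325.9 d
  layer 2 (fractured sandstone): t_2 = 11.3 × 0.14 / 0.003088 = 512.2 d
  layer 3 (clean gravel): t_3 = 7.21 × 0.32 / 0.003088 = 747.0 d
  layer 4 (sandy clay): t_4 = 4.54 × 0.05 / 0.003088 = 73.50 d
Total t = Σ t_i = 1659 days = 4.541 years.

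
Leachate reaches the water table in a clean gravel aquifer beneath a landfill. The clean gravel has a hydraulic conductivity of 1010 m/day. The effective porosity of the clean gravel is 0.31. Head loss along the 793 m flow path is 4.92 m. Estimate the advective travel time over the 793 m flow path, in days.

Hydraulic gradient i = Δh / L = 4.92 / 793 = 0.006204.
Darcy flux q = K · i = 1010 × 0.006204 = 6.266 m/day.
Seepage velocity v = q / n_e = 6.266 / 0.31 = 20.21 m/day.
Travel time t = L / v = 793 / 20.21 = 39.23 days.

39.2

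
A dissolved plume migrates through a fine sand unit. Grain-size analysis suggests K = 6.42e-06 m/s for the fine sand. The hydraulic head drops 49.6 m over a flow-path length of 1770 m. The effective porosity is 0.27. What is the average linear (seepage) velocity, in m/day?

Convert K: 6.42e-06 m/s × 86400 = 0.5547 m/day.
Hydraulic gradient i = Δh / L = 49.6 / 1770 = 0.02802.
Darcy flux q = K · i = 0.5547 × 0.02802 = 0.01554 m/day.
Seepage velocity v = q / n_e = 0.01554 / 0.27 = 0.05757 m/day.

0.0576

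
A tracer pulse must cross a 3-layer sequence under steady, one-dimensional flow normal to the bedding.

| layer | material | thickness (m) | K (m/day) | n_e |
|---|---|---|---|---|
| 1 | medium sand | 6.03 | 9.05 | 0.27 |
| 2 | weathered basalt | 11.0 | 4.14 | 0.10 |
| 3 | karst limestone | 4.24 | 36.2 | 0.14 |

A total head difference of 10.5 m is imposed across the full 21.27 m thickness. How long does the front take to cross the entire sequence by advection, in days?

1.09

With flow normal to the layers, continuity requires the same specific discharge q through every layer.
Σ(b_i/K_i) = 6.03/9.05 + 11.0/4.14 + 4.24/36.2 = 3.440 d.
q = Δh / Σ(b_i/K_i) = 10.5 / 3.440 = 3.052 m/day.
In each layer the seepage velocity is v_i = q/n_i, so the layer transit time is t_i = b_i·n_i / q:
  layer 1 (medium sand): t_1 = 6.03 × 0.27 / 3.052 = 0.5335 d
  layer 2 (weathered basalt): t_2 = 11.0 × 0.10 / 3.052 = 0.3604 d
  layer 3 (karst limestone): t_3 = 4.24 × 0.14 / 3.052 = 0.1945 d
Total t = Σ t_i = 1.088 days.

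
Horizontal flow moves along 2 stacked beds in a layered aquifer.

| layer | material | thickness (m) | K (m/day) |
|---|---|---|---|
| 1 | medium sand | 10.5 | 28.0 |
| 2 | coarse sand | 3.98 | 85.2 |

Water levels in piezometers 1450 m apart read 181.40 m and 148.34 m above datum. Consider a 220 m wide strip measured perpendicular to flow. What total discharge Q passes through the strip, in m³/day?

Flow is parallel to layering, so each bed carries its own Darcy discharge and the transmissivities add.
Σ(K_i·b_i) = 28.0×10.5 + 85.2×3.98 = 633.1 m²/day.
Hydraulic gradient i = (181.40 − 148.34) / 1450 = 33.06 / 1450 = 0.02280.
Q = Σ(K_i·b_i) · W · i = 633.1 × 220 × 0.02280 = 3176 m³/day.

3180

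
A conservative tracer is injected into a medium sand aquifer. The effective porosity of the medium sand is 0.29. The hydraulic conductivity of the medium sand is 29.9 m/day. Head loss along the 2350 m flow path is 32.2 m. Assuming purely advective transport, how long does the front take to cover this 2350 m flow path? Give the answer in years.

Hydraulic gradient i = Δh / L = 32.2 / 2350 = 0.01370.
Darcy flux q = K · i = 29.90 × 0.01370 = 0.4097 m/day.
Seepage velocity v = q / n_e = 0.4097 / 0.29 = 1.413 m/day.
Travel time t = L / v = 2350 / 1.413 = 1663 days = 4.554 years.

4.55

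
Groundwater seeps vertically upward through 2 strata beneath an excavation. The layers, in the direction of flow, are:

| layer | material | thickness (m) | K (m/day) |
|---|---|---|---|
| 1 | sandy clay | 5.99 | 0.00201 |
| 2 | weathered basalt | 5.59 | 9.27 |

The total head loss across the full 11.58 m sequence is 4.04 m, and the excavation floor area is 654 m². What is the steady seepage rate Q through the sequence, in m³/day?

0.886

Flow is perpendicular to layering, so the layers act in series and the equivalent K is the thickness-weighted harmonic mean.
Total thickness L = 5.99 + 5.59 = 11.58 m.
Σ(b_i/K_i) = 5.99/0.00201 + 5.59/9.27 = 2981 d.
K_eq = L / Σ(b_i/K_i) = 11.58 / 2981 = 0.003885 m/day.
Q = K_eq · A · (Δh/L) = 0.003885 × 654 × (4.04/11.58) = 0.8864 m³/day.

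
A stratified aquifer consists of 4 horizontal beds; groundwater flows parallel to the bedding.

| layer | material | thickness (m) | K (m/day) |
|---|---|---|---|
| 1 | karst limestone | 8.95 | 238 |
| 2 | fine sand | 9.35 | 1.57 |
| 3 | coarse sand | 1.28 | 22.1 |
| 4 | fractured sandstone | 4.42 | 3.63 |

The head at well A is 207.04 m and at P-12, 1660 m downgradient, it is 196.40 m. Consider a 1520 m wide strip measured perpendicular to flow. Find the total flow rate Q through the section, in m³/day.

21300

Flow is parallel to layering, so each bed carries its own Darcy discharge and the transmissivities add.
Σ(K_i·b_i) = 238×8.95 + 1.57×9.35 + 22.1×1.28 + 3.63×4.42 = 2189 m²/day.
Hydraulic gradient i = (207.04 − 196.40) / 1660 = 10.64 / 1660 = 0.006410.
Q = Σ(K_i·b_i) · W · i = 2189 × 1520 × 0.006410 = 21328 m³/day.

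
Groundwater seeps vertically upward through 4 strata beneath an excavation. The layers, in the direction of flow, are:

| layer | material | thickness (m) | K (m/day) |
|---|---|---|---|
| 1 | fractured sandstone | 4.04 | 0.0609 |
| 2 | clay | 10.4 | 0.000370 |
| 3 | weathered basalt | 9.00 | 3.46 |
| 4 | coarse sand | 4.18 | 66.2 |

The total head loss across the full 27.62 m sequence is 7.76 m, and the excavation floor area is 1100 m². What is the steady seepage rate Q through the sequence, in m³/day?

0.303

Flow is perpendicular to layering, so the layers act in series and the equivalent K is the thickness-weighted harmonic mean.
Total thickness L = 4.04 + 10.4 + 9.00 + 4.18 = 27.62 m.
Σ(b_i/K_i) = 4.04/0.0609 + 10.4/0.000370 + 9.00/3.46 + 4.18/66.2 = 28177 d.
K_eq = L / Σ(b_i/K_i) = 27.62 / 28177 = 0.0009802 m/day.
Q = K_eq · A · (Δh/L) = 0.0009802 × 1100 × (7.76/27.62) = 0.3029 m³/day.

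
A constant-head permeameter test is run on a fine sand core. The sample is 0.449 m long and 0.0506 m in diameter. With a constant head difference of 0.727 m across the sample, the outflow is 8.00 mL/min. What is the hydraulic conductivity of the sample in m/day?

Cross-sectional area A = π·(d/2)² = π × (0.0506/2)² = 0.002011 m².
Convert discharge: 8.00 mL/min = 1.333e-07 m³/s.
Darcy's law rearranged: K = Q·L / (A·Δh) = 1.333e-07 × 0.449 / (0.002011 × 0.727) = 4.095e-05 m/s = 3.538 m/day.

3.54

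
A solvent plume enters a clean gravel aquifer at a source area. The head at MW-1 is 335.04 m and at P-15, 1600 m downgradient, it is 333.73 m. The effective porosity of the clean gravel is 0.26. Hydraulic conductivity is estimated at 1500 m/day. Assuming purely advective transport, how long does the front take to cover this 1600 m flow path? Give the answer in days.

339

Hydraulic gradient i = (335.04 − 333.73) / 1600 = 1.31 / 1600 = 0.0008188.
Darcy flux q = K · i = 1500 × 0.0008188 = 1.228 m/day.
Seepage velocity v = q / n_e = 1.228 / 0.26 = 4.724 m/day.
Travel time t = L / v = 1600 / 4.724 = 338.7 days.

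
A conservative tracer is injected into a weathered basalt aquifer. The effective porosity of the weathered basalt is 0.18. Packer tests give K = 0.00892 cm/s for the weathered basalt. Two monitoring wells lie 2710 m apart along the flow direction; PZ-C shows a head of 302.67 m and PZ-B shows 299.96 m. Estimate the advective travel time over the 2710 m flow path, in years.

173

Convert K: 0.00892 cm/s × 864 = 7.707 m/day.
Hydraulic gradient i = (302.67 − 299.96) / 2710 = 2.71 / 2710 = 0.001000.
Darcy flux q = K · i = 7.707 × 0.001000 = 0.007707 m/day.
Seepage velocity v = q / n_e = 0.007707 / 0.18 = 0.04282 m/day.
Travel time t = L / v = 2710 / 0.04282 = 63294 days = 173.3 years.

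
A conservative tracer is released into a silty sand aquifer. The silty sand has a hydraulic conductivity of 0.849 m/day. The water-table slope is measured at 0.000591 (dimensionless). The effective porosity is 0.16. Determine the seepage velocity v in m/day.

0.00314

Hydraulic gradient i = 0.000591.
Darcy flux q = K · i = 0.8490 × 0.0005910 = 0.0005018 m/day.
Seepage velocity v = q / n_e = 0.0005018 / 0.16 = 0.003136 m/day.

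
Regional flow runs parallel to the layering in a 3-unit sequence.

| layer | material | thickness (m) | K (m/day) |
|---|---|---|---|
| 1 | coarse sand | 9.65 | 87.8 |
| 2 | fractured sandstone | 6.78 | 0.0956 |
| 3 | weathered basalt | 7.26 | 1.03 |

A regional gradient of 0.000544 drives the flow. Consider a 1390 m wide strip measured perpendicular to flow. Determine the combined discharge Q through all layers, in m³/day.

647

Flow is parallel to layering, so each bed carries its own Darcy discharge and the transmissivities add.
Σ(K_i·b_i) = 87.8×9.65 + 0.0956×6.78 + 1.03×7.26 = 855.4 m²/day.
Hydraulic gradient i = 0.000544.
Q = Σ(K_i·b_i) · W · i = 855.4 × 1390 × 0.0005440 = 646.8 m³/day.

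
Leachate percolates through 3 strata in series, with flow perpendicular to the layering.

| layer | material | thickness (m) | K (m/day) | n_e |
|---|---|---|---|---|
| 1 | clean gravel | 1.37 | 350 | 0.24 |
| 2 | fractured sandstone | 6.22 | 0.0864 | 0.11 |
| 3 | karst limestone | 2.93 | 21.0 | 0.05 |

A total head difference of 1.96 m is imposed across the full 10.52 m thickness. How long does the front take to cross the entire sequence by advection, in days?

With flow normal to the layers, continuity requires the same specific discharge q through every layer.
Σ(b_i/K_i) = 1.37/350 + 6.22/0.0864 + 2.93/21.0 = 72.13 d.
q = Δh / Σ(b_i/K_i) = 1.96 / 72.13 = 0.02717 m/day.
In each layer the seepage velocity is v_i = q/n_i, so the layer transit time is t_i = b_i·n_i / q:
  layer 1 (clean gravel): t_1 = 1.37 × 0.24 / 0.02717 = 12.10 d
  layer 2 (fractured sandstone): t_2 = 6.22 × 0.11 / 0.02717 = 25.18 d
  layer 3 (karst limestone): t_3 = 2.93 × 0.05 / 0.02717 = 5.392 d
Total t = Σ t_i = 42.67 days.

42.7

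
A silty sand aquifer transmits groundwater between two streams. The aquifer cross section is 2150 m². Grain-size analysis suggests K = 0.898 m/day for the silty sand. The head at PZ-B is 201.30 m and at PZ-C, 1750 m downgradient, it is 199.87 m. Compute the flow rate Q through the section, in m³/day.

1.58

Hydraulic gradient i = (201.30 − 199.87) / 1750 = 1.43 / 1750 = 0.0008171.
Darcy's law: Q = K · A · i = 0.8980 × 2150 × 0.0008171 = 1.578 m³/day.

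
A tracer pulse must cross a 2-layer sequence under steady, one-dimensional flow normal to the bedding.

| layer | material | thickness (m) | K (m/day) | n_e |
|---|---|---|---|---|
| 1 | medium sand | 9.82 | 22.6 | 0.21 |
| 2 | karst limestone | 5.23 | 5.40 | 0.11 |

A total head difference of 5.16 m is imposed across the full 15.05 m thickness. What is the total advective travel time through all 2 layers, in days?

With flow normal to the layers, continuity requires the same specific discharge q through every layer.
Σ(b_i/K_i) = 9.82/22.6 + 5.23/5.40 = 1.403 d.
q = Δh / Σ(b_i/K_i) = 5.16 / 1.403 = 3.678 m/day.
In each layer the seepage velocity is v_i = q/n_i, so the layer transit time is t_i = b_i·n_i / q:
  layer 1 (medium sand): t_1 = 9.82 × 0.21 / 3.678 = 0.5607 d
  layer 2 (karst limestone): t_2 = 5.23 × 0.11 / 3.678 = 0.1564 d
Total t = Σ t_i = 0.7172 days.

0.717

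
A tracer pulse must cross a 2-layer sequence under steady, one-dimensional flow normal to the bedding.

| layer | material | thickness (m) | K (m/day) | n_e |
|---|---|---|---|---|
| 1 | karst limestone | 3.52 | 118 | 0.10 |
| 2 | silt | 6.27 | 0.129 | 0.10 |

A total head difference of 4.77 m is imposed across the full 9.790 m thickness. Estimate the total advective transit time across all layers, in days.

9.98

With flow normal to the layers, continuity requires the same specific discharge q through every layer.
Σ(b_i/K_i) = 3.52/118 + 6.27/0.129 = 48.63 d.
q = Δh / Σ(b_i/K_i) = 4.77 / 48.63 = 0.09808 m/day.
In each layer the seepage velocity is v_i = q/n_i, so the layer transit time is t_i = b_i·n_i / q:
  layer 1 (karst limestone): t_1 = 3.52 × 0.10 / 0.09808 = 3.589 d
  layer 2 (silt): t_2 = 6.27 × 0.10 / 0.09808 = 6.393 d
Total t = Σ t_i = 9.982 days.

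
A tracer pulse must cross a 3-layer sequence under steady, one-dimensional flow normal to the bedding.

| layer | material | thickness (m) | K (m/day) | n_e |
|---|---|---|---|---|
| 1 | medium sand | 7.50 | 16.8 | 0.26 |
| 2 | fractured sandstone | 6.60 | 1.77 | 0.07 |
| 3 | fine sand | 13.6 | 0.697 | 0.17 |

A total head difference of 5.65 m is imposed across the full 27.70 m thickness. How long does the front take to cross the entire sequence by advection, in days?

19.8

With flow normal to the layers, continuity requires the same specific discharge q through every layer.
Σ(b_i/K_i) = 7.50/16.8 + 6.60/1.77 + 13.6/0.697 = 23.69 d.
q = Δh / Σ(b_i/K_i) = 5.65 / 23.69 = 0.2385 m/day.
In each layer the seepage velocity is v_i = q/n_i, so the layer transit time is t_i = b_i·n_i / q:
  layer 1 (medium sand): t_1 = 7.50 × 0.26 / 0.2385 = 8.175 d
  layer 2 (fractured sandstone): t_2 = 6.60 × 0.07 / 0.2385 = 1.937 d
  layer 3 (fine sand): t_3 = 13.6 × 0.17 / 0.2385 = 9.693 d
Total t = Σ t_i = 19.81 days.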